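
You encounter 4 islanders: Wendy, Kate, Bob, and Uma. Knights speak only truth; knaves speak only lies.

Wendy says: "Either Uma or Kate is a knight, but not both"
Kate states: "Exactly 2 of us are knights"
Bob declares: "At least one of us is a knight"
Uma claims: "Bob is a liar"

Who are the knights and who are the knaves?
Wendy is a knave.
Kate is a knave.
Bob is a knight.
Uma is a knave.

Verification:
- Wendy (knave) says "Either Uma or Kate is a knight, but not both" - this is FALSE (a lie) because Uma is a knave and Kate is a knave.
- Kate (knave) says "Exactly 2 of us are knights" - this is FALSE (a lie) because there are 1 knights.
- Bob (knight) says "At least one of us is a knight" - this is TRUE because Bob is a knight.
- Uma (knave) says "Bob is a liar" - this is FALSE (a lie) because Bob is a knight.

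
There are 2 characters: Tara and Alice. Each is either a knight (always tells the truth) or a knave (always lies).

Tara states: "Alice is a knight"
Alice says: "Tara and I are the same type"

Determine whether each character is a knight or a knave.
Tara is a knight.
Alice is a knight.

Verification:
- Tara (knight) says "Alice is a knight" - this is TRUE because Alice is a knight.
- Alice (knight) says "Tara and I are the same type" - this is TRUE because Alice is a knight and Tara is a knight.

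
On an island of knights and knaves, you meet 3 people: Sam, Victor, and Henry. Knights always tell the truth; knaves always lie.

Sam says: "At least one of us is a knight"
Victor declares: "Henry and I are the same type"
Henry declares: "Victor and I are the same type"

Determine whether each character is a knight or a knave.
Sam is a knight.
Victor is a knight.
Henry is a knight.

Verification:
- Sam (knight) says "At least one of us is a knight" - this is TRUE because Sam, Victor, and Henry are knights.
- Victor (knight) says "Henry and I are the same type" - this is TRUE because Victor is a knight and Henry is a knight.
- Henry (knight) says "Victor and I are the same type" - this is TRUE because Henry is a knight and Victor is a knight.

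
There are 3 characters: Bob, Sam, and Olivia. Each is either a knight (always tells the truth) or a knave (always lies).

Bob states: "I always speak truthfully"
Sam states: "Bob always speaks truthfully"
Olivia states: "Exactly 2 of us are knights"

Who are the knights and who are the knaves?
Bob is a knave.
Sam is a knave.
Olivia is a knave.

Verification:
- Bob (knave) says "I always speak truthfully" - this is FALSE (a lie) because Bob is a knave.
- Sam (knave) says "Bob always speaks truthfully" - this is FALSE (a lie) because Bob is a knave.
- Olivia (knave) says "Exactly 2 of us are knights" - this is FALSE (a lie) because there are 0 knights.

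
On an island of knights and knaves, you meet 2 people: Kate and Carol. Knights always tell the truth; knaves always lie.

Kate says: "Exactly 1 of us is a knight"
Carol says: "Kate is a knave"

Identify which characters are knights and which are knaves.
Kate is a knight.
Carol is a knave.

Verification:
- Kate (knight) says "Exactly 1 of us is a knight" - this is TRUE because there are 1 knights.
- Carol (knave) says "Kate is a knave" - this is FALSE (a lie) because Kate is a knight.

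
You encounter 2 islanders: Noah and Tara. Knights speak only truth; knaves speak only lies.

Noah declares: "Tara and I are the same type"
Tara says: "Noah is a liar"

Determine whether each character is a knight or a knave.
Noah is a knave.
Tara is a knight.

Verification:
- Noah (knave) says "Tara and I are the same type" - this is FALSE (a lie) because Noah is a knave and Tara is a knight.
- Tara (knight) says "Noah is a liar" - this is TRUE because Noah is a knave.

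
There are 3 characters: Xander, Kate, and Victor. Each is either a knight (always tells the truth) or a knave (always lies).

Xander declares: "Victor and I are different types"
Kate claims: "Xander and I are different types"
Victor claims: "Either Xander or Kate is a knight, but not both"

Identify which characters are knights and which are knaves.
Xander is a knave.
Kate is a knave.
Victor is a knave.

Verification:
- Xander (knave) says "Victor and I are different types" - this is FALSE (a lie) because Xander is a knave and Victor is a knave.
- Kate (knave) says "Xander and I are different types" - this is FALSE (a lie) because Kate is a knave and Xander is a knave.
- Victor (knave) says "Either Xander or Kate is a knight, but not both" - this is FALSE (a lie) because Xander is a knave and Kate is a knave.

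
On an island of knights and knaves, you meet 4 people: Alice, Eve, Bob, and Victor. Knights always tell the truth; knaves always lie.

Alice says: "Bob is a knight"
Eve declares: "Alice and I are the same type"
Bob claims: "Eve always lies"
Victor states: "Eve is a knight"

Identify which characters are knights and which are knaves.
Alice is a knight.
Eve is a knave.
Bob is a knight.
Victor is a knave.

Verification:
- Alice (knight) says "Bob is a knight" - this is TRUE because Bob is a knight.
- Eve (knave) says "Alice and I are the same type" - this is FALSE (a lie) because Eve is a knave and Alice is a knight.
- Bob (knight) says "Eve always lies" - this is TRUE because Eve is a knave.
- Victor (knave) says "Eve is a knight" - this is FALSE (a lie) because Eve is a knave.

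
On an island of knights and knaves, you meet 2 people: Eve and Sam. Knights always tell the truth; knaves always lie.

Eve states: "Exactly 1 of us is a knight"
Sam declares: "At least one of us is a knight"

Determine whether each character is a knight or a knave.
Eve is a knave.
Sam is a knave.

Verification:
- Eve (knave) says "Exactly 1 of us is a knight" - this is FALSE (a lie) because there are 0 knights.
- Sam (knave) says "At least one of us is a knight" - this is FALSE (a lie) because no one is a knight.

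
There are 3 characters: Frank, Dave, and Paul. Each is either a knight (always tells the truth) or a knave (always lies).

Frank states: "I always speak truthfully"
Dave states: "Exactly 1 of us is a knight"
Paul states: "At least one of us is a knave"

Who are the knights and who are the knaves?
Frank is a knight.
Dave is a knave.
Paul is a knight.

Verification:
- Frank (knight) says "I always speak truthfully" - this is TRUE because Frank is a knight.
- Dave (knave) says "Exactly 1 of us is a knight" - this is FALSE (a lie) because there are 2 knights.
- Paul (knight) says "At least one of us is a knave" - this is TRUE because Dave is a knave.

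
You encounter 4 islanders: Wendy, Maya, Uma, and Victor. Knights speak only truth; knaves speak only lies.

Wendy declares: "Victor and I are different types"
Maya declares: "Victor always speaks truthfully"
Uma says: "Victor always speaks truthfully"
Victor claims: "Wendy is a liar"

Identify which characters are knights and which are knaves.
Wendy is a knight.
Maya is a knave.
Uma is a knave.
Victor is a knave.

Verification:
- Wendy (knight) says "Victor and I are different types" - this is TRUE because Wendy is a knight and Victor is a knave.
- Maya (knave) says "Victor always speaks truthfully" - this is FALSE (a lie) because Victor is a knave.
- Uma (knave) says "Victor always speaks truthfully" - this is FALSE (a lie) because Victor is a knave.
- Victor (knave) says "Wendy is a liar" - this is FALSE (a lie) because Wendy is a knight.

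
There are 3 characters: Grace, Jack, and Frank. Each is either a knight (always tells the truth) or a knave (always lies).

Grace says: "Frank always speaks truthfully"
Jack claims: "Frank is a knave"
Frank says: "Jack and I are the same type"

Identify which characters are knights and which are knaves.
Grace is a knave.
Jack is a knight.
Frank is a knave.

Verification:
- Grace (knave) says "Frank always speaks truthfully" - this is FALSE (a lie) because Frank is a knave.
- Jack (knight) says "Frank is a knave" - this is TRUE because Frank is a knave.
- Frank (knave) says "Jack and I are the same type" - this is FALSE (a lie) because Frank is a knave and Jack is a knight.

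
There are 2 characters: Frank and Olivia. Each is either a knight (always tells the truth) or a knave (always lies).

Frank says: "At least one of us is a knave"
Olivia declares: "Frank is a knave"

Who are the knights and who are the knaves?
Frank is a knight.
Olivia is a knave.

Verification:
- Frank (knight) says "At least one of us is a knave" - this is TRUE because Olivia is a knave.
- Olivia (knave) says "Frank is a knave" - this is FALSE (a lie) because Frank is a knight.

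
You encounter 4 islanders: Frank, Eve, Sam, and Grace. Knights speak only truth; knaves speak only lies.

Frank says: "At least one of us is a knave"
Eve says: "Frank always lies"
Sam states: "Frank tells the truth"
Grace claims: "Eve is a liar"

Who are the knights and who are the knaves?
Frank is a knight.
Eve is a knave.
Sam is a knight.
Grace is a knight.

Verification:
- Frank (knight) says "At least one of us is a knave" - this is TRUE because Eve is a knave.
- Eve (knave) says "Frank always lies" - this is FALSE (a lie) because Frank is a knight.
- Sam (knight) says "Frank tells the truth" - this is TRUE because Frank is a knight.
- Grace (knight) says "Eve is a liar" - this is TRUE because Eve is a knave.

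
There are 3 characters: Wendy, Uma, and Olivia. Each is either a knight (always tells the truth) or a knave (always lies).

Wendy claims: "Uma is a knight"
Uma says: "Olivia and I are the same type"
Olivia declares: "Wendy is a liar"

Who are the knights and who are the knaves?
Wendy is a knave.
Uma is a knave.
Olivia is a knight.

Verification:
- Wendy (knave) says "Uma is a knight" - this is FALSE (a lie) because Uma is a knave.
- Uma (knave) says "Olivia and I are the same type" - this is FALSE (a lie) because Uma is a knave and Olivia is a knight.
- Olivia (knight) says "Wendy is a liar" - this is TRUE because Wendy is a knave.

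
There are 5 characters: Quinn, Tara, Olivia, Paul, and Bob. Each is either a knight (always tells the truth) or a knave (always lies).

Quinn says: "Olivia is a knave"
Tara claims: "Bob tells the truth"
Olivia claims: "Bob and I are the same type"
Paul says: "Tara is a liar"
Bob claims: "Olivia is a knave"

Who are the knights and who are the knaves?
Quinn is a knight.
Tara is a knight.
Olivia is a knave.
Paul is a knave.
Bob is a knight.

Verification:
- Quinn (knight) says "Olivia is a knave" - this is TRUE because Olivia is a knave.
- Tara (knight) says "Bob tells the truth" - this is TRUE because Bob is a knight.
- Olivia (knave) says "Bob and I are the same type" - this is FALSE (a lie) because Olivia is a knave and Bob is a knight.
- Paul (knave) says "Tara is a liar" - this is FALSE (a lie) because Tara is a knight.
- Bob (knight) says "Olivia is a knave" - this is TRUE because Olivia is a knave.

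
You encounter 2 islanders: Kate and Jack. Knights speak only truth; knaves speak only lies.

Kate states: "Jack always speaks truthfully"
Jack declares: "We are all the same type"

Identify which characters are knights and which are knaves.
Kate is a knight.
Jack is a knight.

Verification:
- Kate (knight) says "Jack always speaks truthfully" - this is TRUE because Jack is a knight.
- Jack (knight) says "We are all the same type" - this is TRUE because Kate and Jack are knights.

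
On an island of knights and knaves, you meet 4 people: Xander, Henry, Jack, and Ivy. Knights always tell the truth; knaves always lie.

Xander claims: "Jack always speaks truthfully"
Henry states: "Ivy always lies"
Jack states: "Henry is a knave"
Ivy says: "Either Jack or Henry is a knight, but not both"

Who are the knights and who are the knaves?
Xander is a knight.
Henry is a knave.
Jack is a knight.
Ivy is a knight.

Verification:
- Xander (knight) says "Jack always speaks truthfully" - this is TRUE because Jack is a knight.
- Henry (knave) says "Ivy always lies" - this is FALSE (a lie) because Ivy is a knight.
- Jack (knight) says "Henry is a knave" - this is TRUE because Henry is a knave.
- Ivy (knight) says "Either Jack or Henry is a knight, but not both" - this is TRUE because Jack is a knight and Henry is a knave.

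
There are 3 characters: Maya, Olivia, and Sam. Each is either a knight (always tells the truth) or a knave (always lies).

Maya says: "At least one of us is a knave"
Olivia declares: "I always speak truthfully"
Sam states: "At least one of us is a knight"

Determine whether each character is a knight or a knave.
Maya is a knight.
Olivia is a knave.
Sam is a knight.

Verification:
- Maya (knight) says "At least one of us is a knave" - this is TRUE because Olivia is a knave.
- Olivia (knave) says "I always speak truthfully" - this is FALSE (a lie) because Olivia is a knave.
- Sam (knight) says "At least one of us is a knight" - this is TRUE because Maya and Sam are knights.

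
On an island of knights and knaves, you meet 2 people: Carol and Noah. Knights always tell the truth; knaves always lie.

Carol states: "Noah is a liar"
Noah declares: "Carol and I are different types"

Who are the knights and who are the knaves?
Carol is a knave.
Noah is a knight.

Verification:
- Carol (knave) says "Noah is a liar" - this is FALSE (a lie) because Noah is a knight.
- Noah (knight) says "Carol and I are different types" - this is TRUE because Noah is a knight and Carol is a knave.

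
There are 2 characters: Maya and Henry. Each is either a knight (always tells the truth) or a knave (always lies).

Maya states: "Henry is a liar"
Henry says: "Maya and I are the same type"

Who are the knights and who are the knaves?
Maya is a knight.
Henry is a knave.

Verification:
- Maya (knight) says "Henry is a liar" - this is TRUE because Henry is a knave.
- Henry (knave) says "Maya and I are the same type" - this is FALSE (a lie) because Henry is a knave and Maya is a knight.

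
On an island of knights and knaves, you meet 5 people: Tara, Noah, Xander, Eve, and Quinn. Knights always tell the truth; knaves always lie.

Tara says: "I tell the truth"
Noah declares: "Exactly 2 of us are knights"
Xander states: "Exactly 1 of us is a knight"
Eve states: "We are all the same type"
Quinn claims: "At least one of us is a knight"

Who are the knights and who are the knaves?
Tara is a knave.
Noah is a knight.
Xander is a knave.
Eve is a knave.
Quinn is a knight.

Verification:
- Tara (knave) says "I tell the truth" - this is FALSE (a lie) because Tara is a knave.
- Noah (knight) says "Exactly 2 of us are knights" - this is TRUE because there are 2 knights.
- Xander (knave) says "Exactly 1 of us is a knight" - this is FALSE (a lie) because there are 2 knights.
- Eve (knave) says "We are all the same type" - this is FALSE (a lie) because Noah and Quinn are knights and Tara, Xander, and Eve are knaves.
- Quinn (knight) says "At least one of us is a knight" - this is TRUE because Noah and Quinn are knights.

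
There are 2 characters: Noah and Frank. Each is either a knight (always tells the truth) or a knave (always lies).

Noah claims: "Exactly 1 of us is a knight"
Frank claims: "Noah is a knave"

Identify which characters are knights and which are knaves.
Noah is a knight.
Frank is a knave.

Verification:
- Noah (knight) says "Exactly 1 of us is a knight" - this is TRUE because there are 1 knights.
- Frank (knave) says "Noah is a knave" - this is FALSE (a lie) because Noah is a knight.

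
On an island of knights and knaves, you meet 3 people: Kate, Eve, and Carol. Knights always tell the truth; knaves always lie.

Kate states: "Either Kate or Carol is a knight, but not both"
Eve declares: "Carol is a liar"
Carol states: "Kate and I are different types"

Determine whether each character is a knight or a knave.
Kate is a knave.
Eve is a knight.
Carol is a knave.

Verification:
- Kate (knave) says "Either Kate or Carol is a knight, but not both" - this is FALSE (a lie) because Kate is a knave and Carol is a knave.
- Eve (knight) says "Carol is a liar" - this is TRUE because Carol is a knave.
- Carol (knave) says "Kate and I are different types" - this is FALSE (a lie) because Carol is a knave and Kate is a knave.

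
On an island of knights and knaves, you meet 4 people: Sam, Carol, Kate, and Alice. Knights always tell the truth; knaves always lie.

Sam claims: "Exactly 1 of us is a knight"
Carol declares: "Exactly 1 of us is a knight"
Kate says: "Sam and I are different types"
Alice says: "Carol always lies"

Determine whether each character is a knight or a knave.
Sam is a knave.
Carol is a knave.
Kate is a knight.
Alice is a knight.

Verification:
- Sam (knave) says "Exactly 1 of us is a knight" - this is FALSE (a lie) because there are 2 knights.
- Carol (knave) says "Exactly 1 of us is a knight" - this is FALSE (a lie) because there are 2 knights.
- Kate (knight) says "Sam and I are different types" - this is TRUE because Kate is a knight and Sam is a knave.
- Alice (knight) says "Carol always lies" - this is TRUE because Carol is a knave.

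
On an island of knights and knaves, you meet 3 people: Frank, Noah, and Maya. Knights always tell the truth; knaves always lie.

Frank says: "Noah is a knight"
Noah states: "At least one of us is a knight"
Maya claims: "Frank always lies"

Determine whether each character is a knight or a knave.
Frank is a knight.
Noah is a knight.
Maya is a knave.

Verification:
- Frank (knight) says "Noah is a knight" - this is TRUE because Noah is a knight.
- Noah (knight) says "At least one of us is a knight" - this is TRUE because Frank and Noah are knights.
- Maya (knave) says "Frank always lies" - this is FALSE (a lie) because Frank is a knight.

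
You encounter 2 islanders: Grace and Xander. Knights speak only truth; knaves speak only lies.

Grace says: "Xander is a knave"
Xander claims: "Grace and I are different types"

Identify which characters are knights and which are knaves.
Grace is a knave.
Xander is a knight.

Verification:
- Grace (knave) says "Xander is a knave" - this is FALSE (a lie) because Xander is a knight.
- Xander (knight) says "Grace and I are different types" - this is TRUE because Xander is a knight and Grace is a knave.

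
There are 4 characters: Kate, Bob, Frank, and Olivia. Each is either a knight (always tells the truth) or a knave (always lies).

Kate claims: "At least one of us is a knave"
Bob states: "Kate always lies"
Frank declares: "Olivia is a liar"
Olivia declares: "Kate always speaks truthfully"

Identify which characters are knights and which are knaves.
Kate is a knight.
Bob is a knave.
Frank is a knave.
Olivia is a knight.

Verification:
- Kate (knight) says "At least one of us is a knave" - this is TRUE because Bob and Frank are knaves.
- Bob (knave) says "Kate always lies" - this is FALSE (a lie) because Kate is a knight.
- Frank (knave) says "Olivia is a liar" - this is FALSE (a lie) because Olivia is a knight.
- Olivia (knight) says "Kate always speaks truthfully" - this is TRUE because Kate is a knight.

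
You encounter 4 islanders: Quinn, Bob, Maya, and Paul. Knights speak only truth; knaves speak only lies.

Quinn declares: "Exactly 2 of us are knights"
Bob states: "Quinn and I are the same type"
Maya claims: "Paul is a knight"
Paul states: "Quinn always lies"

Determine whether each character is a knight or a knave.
Quinn is a knight.
Bob is a knight.
Maya is a knave.
Paul is a knave.

Verification:
- Quinn (knight) says "Exactly 2 of us are knights" - this is TRUE because there are 2 knights.
- Bob (knight) says "Quinn and I are the same type" - this is TRUE because Bob is a knight and Quinn is a knight.
- Maya (knave) says "Paul is a knight" - this is FALSE (a lie) because Paul is a knave.
- Paul (knave) says "Quinn always lies" - this is FALSE (a lie) because Quinn is a knight.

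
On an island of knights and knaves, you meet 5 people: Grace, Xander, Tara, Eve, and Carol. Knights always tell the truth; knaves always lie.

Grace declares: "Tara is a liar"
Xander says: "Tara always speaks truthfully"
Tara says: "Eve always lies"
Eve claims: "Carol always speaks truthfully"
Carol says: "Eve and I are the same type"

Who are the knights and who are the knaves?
Grace is a knight.
Xander is a knave.
Tara is a knave.
Eve is a knight.
Carol is a knight.

Verification:
- Grace (knight) says "Tara is a liar" - this is TRUE because Tara is a knave.
- Xander (knave) says "Tara always speaks truthfully" - this is FALSE (a lie) because Tara is a knave.
- Tara (knave) says "Eve always lies" - this is FALSE (a lie) because Eve is a knight.
- Eve (knight) says "Carol always speaks truthfully" - this is TRUE because Carol is a knight.
- Carol (knight) says "Eve and I are the same type" - this is TRUE because Carol is a knight and Eve is a knight.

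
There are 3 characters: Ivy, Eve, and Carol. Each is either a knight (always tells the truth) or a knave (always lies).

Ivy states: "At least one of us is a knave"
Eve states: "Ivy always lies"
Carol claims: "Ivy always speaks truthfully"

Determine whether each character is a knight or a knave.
Ivy is a knight.
Eve is a knave.
Carol is a knight.

Verification:
- Ivy (knight) says "At least one of us is a knave" - this is TRUE because Eve is a knave.
- Eve (knave) says "Ivy always lies" - this is FALSE (a lie) because Ivy is a knight.
- Carol (knight) says "Ivy always speaks truthfully" - this is TRUE because Ivy is a knight.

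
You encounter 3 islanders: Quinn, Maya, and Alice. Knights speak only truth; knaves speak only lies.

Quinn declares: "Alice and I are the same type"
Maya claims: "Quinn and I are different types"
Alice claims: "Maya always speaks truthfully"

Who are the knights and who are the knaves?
Quinn is a knave.
Maya is a knight.
Alice is a knight.

Verification:
- Quinn (knave) says "Alice and I are the same type" - this is FALSE (a lie) because Quinn is a knave and Alice is a knight.
- Maya (knight) says "Quinn and I are different types" - this is TRUE because Maya is a knight and Quinn is a knave.
- Alice (knight) says "Maya always speaks truthfully" - this is TRUE because Maya is a knight.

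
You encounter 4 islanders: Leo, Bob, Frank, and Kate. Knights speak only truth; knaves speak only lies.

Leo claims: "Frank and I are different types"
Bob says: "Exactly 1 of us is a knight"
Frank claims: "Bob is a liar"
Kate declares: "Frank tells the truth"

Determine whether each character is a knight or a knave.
Leo is a knave.
Bob is a knight.
Frank is a knave.
Kate is a knave.

Verification:
- Leo (knave) says "Frank and I are different types" - this is FALSE (a lie) because Leo is a knave and Frank is a knave.
- Bob (knight) says "Exactly 1 of us is a knight" - this is TRUE because there are 1 knights.
- Frank (knave) says "Bob is a liar" - this is FALSE (a lie) because Bob is a knight.
- Kate (knave) says "Frank tells the truth" - this is FALSE (a lie) because Frank is a knave.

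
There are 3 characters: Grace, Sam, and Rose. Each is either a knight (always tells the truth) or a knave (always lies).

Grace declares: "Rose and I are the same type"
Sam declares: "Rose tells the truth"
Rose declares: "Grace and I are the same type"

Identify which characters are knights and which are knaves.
Grace is a knight.
Sam is a knight.
Rose is a knight.

Verification:
- Grace (knight) says "Rose and I are the same type" - this is TRUE because Grace is a knight and Rose is a knight.
- Sam (knight) says "Rose tells the truth" - this is TRUE because Rose is a knight.
- Rose (knight) says "Grace and I are the same type" - this is TRUE because Rose is a knight and Grace is a knight.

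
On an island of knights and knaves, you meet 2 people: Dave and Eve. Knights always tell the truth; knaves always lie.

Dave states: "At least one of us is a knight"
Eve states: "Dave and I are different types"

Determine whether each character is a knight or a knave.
Dave is a knave.
Eve is a knave.

Verification:
- Dave (knave) says "At least one of us is a knight" - this is FALSE (a lie) because no one is a knight.
- Eve (knave) says "Dave and I are different types" - this is FALSE (a lie) because Eve is a knave and Dave is a knave.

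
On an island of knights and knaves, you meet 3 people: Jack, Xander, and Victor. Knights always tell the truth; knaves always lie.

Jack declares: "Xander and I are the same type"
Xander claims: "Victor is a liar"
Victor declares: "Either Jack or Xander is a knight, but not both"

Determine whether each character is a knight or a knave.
Jack is a knight.
Xander is a knight.
Victor is a knave.

Verification:
- Jack (knight) says "Xander and I are the same type" - this is TRUE because Jack is a knight and Xander is a knight.
- Xander (knight) says "Victor is a liar" - this is TRUE because Victor is a knave.
- Victor (knave) says "Either Jack or Xander is a knight, but not both" - this is FALSE (a lie) because Jack is a knight and Xander is a knight.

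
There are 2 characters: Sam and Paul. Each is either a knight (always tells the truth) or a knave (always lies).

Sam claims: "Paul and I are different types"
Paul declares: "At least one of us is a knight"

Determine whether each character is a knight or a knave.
Sam is a knave.
Paul is a knave.

Verification:
- Sam (knave) says "Paul and I are different types" - this is FALSE (a lie) because Sam is a knave and Paul is a knave.
- Paul (knave) says "At least one of us is a knight" - this is FALSE (a lie) because no one is a knight.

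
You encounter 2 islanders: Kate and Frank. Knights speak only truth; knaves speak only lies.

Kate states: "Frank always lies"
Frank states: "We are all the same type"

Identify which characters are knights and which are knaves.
Kate is a knight.
Frank is a knave.

Verification:
- Kate (knight) says "Frank always lies" - this is TRUE because Frank is a knave.
- Frank (knave) says "We are all the same type" - this is FALSE (a lie) because Kate is a knight and Frank is a knave.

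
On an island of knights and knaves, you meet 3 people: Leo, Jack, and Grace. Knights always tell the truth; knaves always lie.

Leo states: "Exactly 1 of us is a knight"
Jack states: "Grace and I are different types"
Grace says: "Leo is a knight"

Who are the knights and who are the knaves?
Leo is a knave.
Jack is a knave.
Grace is a knave.

Verification:
- Leo (knave) says "Exactly 1 of us is a knight" - this is FALSE (a lie) because there are 0 knights.
- Jack (knave) says "Grace and I are different types" - this is FALSE (a lie) because Jack is a knave and Grace is a knave.
- Grace (knave) says "Leo is a knight" - this is FALSE (a lie) because Leo is a knave.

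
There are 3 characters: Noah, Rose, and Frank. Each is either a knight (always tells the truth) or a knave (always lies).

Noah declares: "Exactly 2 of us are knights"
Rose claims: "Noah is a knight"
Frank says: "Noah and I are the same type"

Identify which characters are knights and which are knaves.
Noah is a knight.
Rose is a knight.
Frank is a knave.

Verification:
- Noah (knight) says "Exactly 2 of us are knights" - this is TRUE because there are 2 knights.
- Rose (knight) says "Noah is a knight" - this is TRUE because Noah is a knight.
- Frank (knave) says "Noah and I are the same type" - this is FALSE (a lie) because Frank is a knave and Noah is a knight.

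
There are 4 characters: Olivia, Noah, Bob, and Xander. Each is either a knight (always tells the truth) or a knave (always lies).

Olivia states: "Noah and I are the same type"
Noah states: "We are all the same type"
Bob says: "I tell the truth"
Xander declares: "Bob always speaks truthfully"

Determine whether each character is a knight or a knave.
Olivia is a knight.
Noah is a knight.
Bob is a knight.
Xander is a knight.

Verification:
- Olivia (knight) says "Noah and I are the same type" - this is TRUE because Olivia is a knight and Noah is a knight.
- Noah (knight) says "We are all the same type" - this is TRUE because Olivia, Noah, Bob, and Xander are knights.
- Bob (knight) says "I tell the truth" - this is TRUE because Bob is a knight.
- Xander (knight) says "Bob always speaks truthfully" - this is TRUE because Bob is a knight.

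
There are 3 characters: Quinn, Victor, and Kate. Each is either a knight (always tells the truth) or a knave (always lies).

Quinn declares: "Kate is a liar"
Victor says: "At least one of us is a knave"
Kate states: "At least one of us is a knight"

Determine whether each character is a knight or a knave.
Quinn is a knave.
Victor is a knight.
Kate is a knight.

Verification:
- Quinn (knave) says "Kate is a liar" - this is FALSE (a lie) because Kate is a knight.
- Victor (knight) says "At least one of us is a knave" - this is TRUE because Quinn is a knave.
- Kate (knight) says "At least one of us is a knight" - this is TRUE because Victor and Kate are knights.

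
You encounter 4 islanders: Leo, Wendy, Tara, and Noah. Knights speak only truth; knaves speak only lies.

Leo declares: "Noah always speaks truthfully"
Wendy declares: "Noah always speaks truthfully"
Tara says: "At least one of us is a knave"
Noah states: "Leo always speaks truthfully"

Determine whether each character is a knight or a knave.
Leo is a knave.
Wendy is a knave.
Tara is a knight.
Noah is a knave.

Verification:
- Leo (knave) says "Noah always speaks truthfully" - this is FALSE (a lie) because Noah is a knave.
- Wendy (knave) says "Noah always speaks truthfully" - this is FALSE (a lie) because Noah is a knave.
- Tara (knight) says "At least one of us is a knave" - this is TRUE because Leo, Wendy, and Noah are knaves.
- Noah (knave) says "Leo always speaks truthfully" - this is FALSE (a lie) because Leo is a knave.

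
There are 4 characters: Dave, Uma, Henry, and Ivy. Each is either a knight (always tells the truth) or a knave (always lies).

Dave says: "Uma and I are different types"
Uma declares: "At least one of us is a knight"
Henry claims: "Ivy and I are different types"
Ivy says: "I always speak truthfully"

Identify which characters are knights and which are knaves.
Dave is a knave.
Uma is a knave.
Henry is a knave.
Ivy is a knave.

Verification:
- Dave (knave) says "Uma and I are different types" - this is FALSE (a lie) because Dave is a knave and Uma is a knave.
- Uma (knave) says "At least one of us is a knight" - this is FALSE (a lie) because no one is a knight.
- Henry (knave) says "Ivy and I are different types" - this is FALSE (a lie) because Henry is a knave and Ivy is a knave.
- Ivy (knave) says "I always speak truthfully" - this is FALSE (a lie) because Ivy is a knave.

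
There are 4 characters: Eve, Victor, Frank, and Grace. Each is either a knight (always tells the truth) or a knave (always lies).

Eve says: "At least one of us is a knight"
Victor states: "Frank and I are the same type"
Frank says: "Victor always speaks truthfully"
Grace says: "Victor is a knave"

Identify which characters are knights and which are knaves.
Eve is a knight.
Victor is a knight.
Frank is a knight.
Grace is a knave.

Verification:
- Eve (knight) says "At least one of us is a knight" - this is TRUE because Eve, Victor, and Frank are knights.
- Victor (knight) says "Frank and I are the same type" - this is TRUE because Victor is a knight and Frank is a knight.
- Frank (knight) says "Victor always speaks truthfully" - this is TRUE because Victor is a knight.
- Grace (knave) says "Victor is a knave" - this is FALSE (a lie) because Victor is a knight.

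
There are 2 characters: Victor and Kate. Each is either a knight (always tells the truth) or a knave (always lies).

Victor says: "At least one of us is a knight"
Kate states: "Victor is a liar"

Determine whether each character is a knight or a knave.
Victor is a knight.
Kate is a knave.

Verification:
- Victor (knight) says "At least one of us is a knight" - this is TRUE because Victor is a knight.
- Kate (knave) says "Victor is a liar" - this is FALSE (a lie) because Victor is a knight.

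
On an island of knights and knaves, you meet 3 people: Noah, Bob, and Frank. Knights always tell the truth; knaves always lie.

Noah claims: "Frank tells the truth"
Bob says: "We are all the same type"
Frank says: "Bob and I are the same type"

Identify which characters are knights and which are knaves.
Noah is a knight.
Bob is a knight.
Frank is a knight.

Verification:
- Noah (knight) says "Frank tells the truth" - this is TRUE because Frank is a knight.
- Bob (knight) says "We are all the same type" - this is TRUE because Noah, Bob, and Frank are knights.
- Frank (knight) says "Bob and I are the same type" - this is TRUE because Frank is a knight and Bob is a knight.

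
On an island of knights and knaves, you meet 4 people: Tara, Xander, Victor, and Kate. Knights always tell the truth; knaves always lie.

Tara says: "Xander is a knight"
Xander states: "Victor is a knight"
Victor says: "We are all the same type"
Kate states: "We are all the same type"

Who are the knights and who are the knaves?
Tara is a knight.
Xander is a knight.
Victor is a knight.
Kate is a knight.

Verification:
- Tara (knight) says "Xander is a knight" - this is TRUE because Xander is a knight.
- Xander (knight) says "Victor is a knight" - this is TRUE because Victor is a knight.
- Victor (knight) says "We are all the same type" - this is TRUE because Tara, Xander, Victor, and Kate are knights.
- Kate (knight) says "We are all the same type" - this is TRUE because Tara, Xander, Victor, and Kate are knights.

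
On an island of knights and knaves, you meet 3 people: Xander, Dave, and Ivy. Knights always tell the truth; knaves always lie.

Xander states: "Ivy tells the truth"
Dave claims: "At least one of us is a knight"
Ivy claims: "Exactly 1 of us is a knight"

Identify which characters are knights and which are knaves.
Xander is a knave.
Dave is a knave.
Ivy is a knave.

Verification:
- Xander (knave) says "Ivy tells the truth" - this is FALSE (a lie) because Ivy is a knave.
- Dave (knave) says "At least one of us is a knight" - this is FALSE (a lie) because no one is a knight.
- Ivy (knave) says "Exactly 1 of us is a knight" - this is FALSE (a lie) because there are 0 knights.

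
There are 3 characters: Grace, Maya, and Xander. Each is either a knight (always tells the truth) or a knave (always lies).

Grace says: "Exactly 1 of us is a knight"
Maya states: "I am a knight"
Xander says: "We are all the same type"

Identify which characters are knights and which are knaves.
Grace is a knight.
Maya is a knave.
Xander is a knave.

Verification:
- Grace (knight) says "Exactly 1 of us is a knight" - this is TRUE because there are 1 knights.
- Maya (knave) says "I am a knight" - this is FALSE (a lie) because Maya is a knave.
- Xander (knave) says "We are all the same type" - this is FALSE (a lie) because Grace is a knight and Maya and Xander are knaves.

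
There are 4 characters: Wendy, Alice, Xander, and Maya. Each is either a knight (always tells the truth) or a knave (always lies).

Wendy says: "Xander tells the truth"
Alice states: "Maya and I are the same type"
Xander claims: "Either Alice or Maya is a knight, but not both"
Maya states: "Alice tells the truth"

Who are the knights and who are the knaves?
Wendy is a knave.
Alice is a knight.
Xander is a knave.
Maya is a knight.

Verification:
- Wendy (knave) says "Xander tells the truth" - this is FALSE (a lie) because Xander is a knave.
- Alice (knight) says "Maya and I are the same type" - this is TRUE because Alice is a knight and Maya is a knight.
- Xander (knave) says "Either Alice or Maya is a knight, but not both" - this is FALSE (a lie) because Alice is a knight and Maya is a knight.
- Maya (knight) says "Alice tells the truth" - this is TRUE because Alice is a knight.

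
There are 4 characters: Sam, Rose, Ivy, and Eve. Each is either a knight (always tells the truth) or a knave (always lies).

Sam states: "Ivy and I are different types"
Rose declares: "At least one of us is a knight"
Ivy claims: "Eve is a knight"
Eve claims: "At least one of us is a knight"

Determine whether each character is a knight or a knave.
Sam is a knave.
Rose is a knave.
Ivy is a knave.
Eve is a knave.

Verification:
- Sam (knave) says "Ivy and I are different types" - this is FALSE (a lie) because Sam is a knave and Ivy is a knave.
- Rose (knave) says "At least one of us is a knight" - this is FALSE (a lie) because no one is a knight.
- Ivy (knave) says "Eve is a knight" - this is FALSE (a lie) because Eve is a knave.
- Eve (knave) says "At least one of us is a knight" - this is FALSE (a lie) because no one is a knight.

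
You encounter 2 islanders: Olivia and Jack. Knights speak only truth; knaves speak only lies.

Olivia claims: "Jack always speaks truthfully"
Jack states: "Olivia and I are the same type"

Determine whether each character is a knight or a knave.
Olivia is a knight.
Jack is a knight.

Verification:
- Olivia (knight) says "Jack always speaks truthfully" - this is TRUE because Jack is a knight.
- Jack (knight) says "Olivia and I are the same type" - this is TRUE because Jack is a knight and Olivia is a knight.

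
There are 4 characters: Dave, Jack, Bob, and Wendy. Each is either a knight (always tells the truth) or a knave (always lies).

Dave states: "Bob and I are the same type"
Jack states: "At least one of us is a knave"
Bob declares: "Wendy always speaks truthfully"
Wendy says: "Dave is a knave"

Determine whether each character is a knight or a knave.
Dave is a knave.
Jack is a knight.
Bob is a knight.
Wendy is a knight.

Verification:
- Dave (knave) says "Bob and I are the same type" - this is FALSE (a lie) because Dave is a knave and Bob is a knight.
- Jack (knight) says "At least one of us is a knave" - this is TRUE because Dave is a knave.
- Bob (knight) says "Wendy always speaks truthfully" - this is TRUE because Wendy is a knight.
- Wendy (knight) says "Dave is a knave" - this is TRUE because Dave is a knave.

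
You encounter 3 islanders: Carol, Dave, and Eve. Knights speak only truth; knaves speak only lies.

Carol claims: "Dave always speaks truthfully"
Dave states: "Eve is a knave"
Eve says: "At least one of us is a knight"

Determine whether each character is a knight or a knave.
Carol is a knave.
Dave is a knave.
Eve is a knight.

Verification:
- Carol (knave) says "Dave always speaks truthfully" - this is FALSE (a lie) because Dave is a knave.
- Dave (knave) says "Eve is a knave" - this is FALSE (a lie) because Eve is a knight.
- Eve (knight) says "At least one of us is a knight" - this is TRUE because Eve is a knight.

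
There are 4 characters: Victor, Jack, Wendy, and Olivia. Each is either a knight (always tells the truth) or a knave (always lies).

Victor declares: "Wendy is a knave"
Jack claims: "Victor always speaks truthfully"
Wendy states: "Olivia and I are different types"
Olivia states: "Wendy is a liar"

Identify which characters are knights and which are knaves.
Victor is a knave.
Jack is a knave.
Wendy is a knight.
Olivia is a knave.

Verification:
- Victor (knave) says "Wendy is a knave" - this is FALSE (a lie) because Wendy is a knight.
- Jack (knave) says "Victor always speaks truthfully" - this is FALSE (a lie) because Victor is a knave.
- Wendy (knight) says "Olivia and I are different types" - this is TRUE because Wendy is a knight and Olivia is a knave.
- Olivia (knave) says "Wendy is a liar" - this is FALSE (a lie) because Wendy is a knight.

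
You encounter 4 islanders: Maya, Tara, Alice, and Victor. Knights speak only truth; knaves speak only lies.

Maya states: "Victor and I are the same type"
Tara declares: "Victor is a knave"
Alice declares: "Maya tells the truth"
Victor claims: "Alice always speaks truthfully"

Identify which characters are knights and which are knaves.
Maya is a knight.
Tara is a knave.
Alice is a knight.
Victor is a knight.

Verification:
- Maya (knight) says "Victor and I are the same type" - this is TRUE because Maya is a knight and Victor is a knight.
- Tara (knave) says "Victor is a knave" - this is FALSE (a lie) because Victor is a knight.
- Alice (knight) says "Maya tells the truth" - this is TRUE because Maya is a knight.
- Victor (knight) says "Alice always speaks truthfully" - this is TRUE because Alice is a knight.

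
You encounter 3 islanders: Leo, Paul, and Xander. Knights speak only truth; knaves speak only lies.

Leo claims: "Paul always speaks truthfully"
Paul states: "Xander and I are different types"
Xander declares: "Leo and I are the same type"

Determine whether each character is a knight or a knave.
Leo is a knight.
Paul is a knight.
Xander is a knave.

Verification:
- Leo (knight) says "Paul always speaks truthfully" - this is TRUE because Paul is a knight.
- Paul (knight) says "Xander and I are different types" - this is TRUE because Paul is a knight and Xander is a knave.
- Xander (knave) says "Leo and I are the same type" - this is FALSE (a lie) because Xander is a knave and Leo is a knight.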